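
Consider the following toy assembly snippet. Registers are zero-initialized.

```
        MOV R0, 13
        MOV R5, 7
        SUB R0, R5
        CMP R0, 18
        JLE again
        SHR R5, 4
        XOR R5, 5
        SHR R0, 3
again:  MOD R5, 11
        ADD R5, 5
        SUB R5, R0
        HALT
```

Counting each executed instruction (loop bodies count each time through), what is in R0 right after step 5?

6

MOV R0, 13 → R0=13
MOV R5, 7 → R5=7
SUB R0, R5 → R0=13-7=6
CMP R0, 18  (cmp 6,18)
JLE again: taken
After step 5: R0 = 6.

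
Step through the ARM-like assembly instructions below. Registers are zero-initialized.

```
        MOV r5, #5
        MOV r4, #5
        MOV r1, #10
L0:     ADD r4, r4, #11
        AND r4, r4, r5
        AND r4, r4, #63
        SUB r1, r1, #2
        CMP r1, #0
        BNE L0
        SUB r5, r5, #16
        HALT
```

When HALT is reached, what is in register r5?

r5=5
r4=5
r1=10
r4=5+11=16
r4=16&5=0
r4=0&63=0
r1=10-2=8
CMP r1, #0  (cmp 8,0)
BNE L0: taken
r4=0+11=11
r4=11&5=1
r4=1&63=1
r1=8-2=6
CMP r1, #0  (cmp 6,0)
BNE L0: taken
r4=1+11=12
r4=12&5=4
r4=4&63=4
r1=6-2=4
CMP r1, #0  (cmp 4,0)
BNE L0: taken
r4=4+11=15
r4=15&5=5
r4=5&63=5
r1=4-2=2
CMP r1, #0  (cmp 2,0)
BNE L0: taken
r4=5+11=16
r4=16&5=0
r4=0&63=0
r1=2-2=0
CMP r1, #0  (cmp 0,0)
BNE L0: not taken
r5=5-16=-11
halt.

-11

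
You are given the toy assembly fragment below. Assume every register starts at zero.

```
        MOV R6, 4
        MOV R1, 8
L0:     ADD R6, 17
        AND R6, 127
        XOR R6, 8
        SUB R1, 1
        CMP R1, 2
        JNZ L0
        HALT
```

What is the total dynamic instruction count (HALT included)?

39

after MOV R6, 4: R6=4
after MOV R1, 8: R1=8
after ADD R6, 17: R6=4+17=21
after AND R6, 127: R6=21&127=21
after XOR R6, 8: R6=21^8=29
after SUB R1, 1: R1=8-1=7
CMP R1, 2  (cmp 7,2)
JNZ L0: taken
after ADD R6, 17: R6=29+17=46
after AND R6, 127: R6=46&127=46
after XOR R6, 8: R6=46^8=38
after SUB R1, 1: R1=7-1=6
CMP R1, 2  (cmp 6,2)
JNZ L0: taken
after ADD R6, 17: R6=38+17=55
after AND R6, 127: R6=55&127=55
after XOR R6, 8: R6=55^8=63
after SUB R1, 1: R1=6-1=5
CMP R1, 2  (cmp 5,2)
JNZ L0: taken
after ADD R6, 17: R6=63+17=80
after AND R6, 127: R6=80&127=80
after XOR R6, 8: R6=80^8=88
after SUB R1, 1: R1=5-1=4
CMP R1, 2  (cmp 4,2)
JNZ L0: taken
after ADD R6, 17: R6=88+17=105
after AND R6, 127: R6=105&127=105
after XOR R6, 8: R6=105^8=97
after SUB R1, 1: R1=4-1=3
CMP R1, 2  (cmp 3,2)
JNZ L0: taken
after ADD R6, 17: R6=97+17=114
after AND R6, 127: R6=114&127=114
after XOR R6, 8: R6=114^8=122
after SUB R1, 1: R1=3-1=2
CMP R1, 2  (cmp 2,2)
JNZ L0: not taken
halt.
Total executed instructions: 39.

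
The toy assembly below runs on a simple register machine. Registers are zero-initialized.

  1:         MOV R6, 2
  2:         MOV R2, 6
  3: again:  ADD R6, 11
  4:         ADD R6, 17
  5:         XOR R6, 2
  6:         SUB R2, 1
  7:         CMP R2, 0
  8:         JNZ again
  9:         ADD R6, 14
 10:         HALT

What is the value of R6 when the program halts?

184

R6=2
R2=6
R6=2+11=13
R6=13+17=30
R6=30^2=28
R2=6-1=5
CMP R2, 0  (cmp 5,0)
JNZ again: taken
R6=28+11=39
R6=39+17=56
R6=56^2=58
R2=5-1=4
CMP R2, 0  (cmp 4,0)
JNZ again: taken
R6=58+11=69
R6=69+17=86
R6=86^2=84
R2=4-1=3
CMP R2, 0  (cmp 3,0)
JNZ again: taken
R6=84+11=95
R6=95+17=112
R6=112^2=114
R2=3-1=2
CMP R2, 0  (cmp 2,0)
JNZ again: taken
R6=114+11=125
R6=125+17=142
R6=142^2=140
R2=2-1=1
CMP R2, 0  (cmp 1,0)
JNZ again: taken
R6=140+11=151
R6=151+17=168
R6=168^2=170
R2=1-1=0
CMP R2, 0  (cmp 0,0)
JNZ again: not taken
R6=170+14=184
halt.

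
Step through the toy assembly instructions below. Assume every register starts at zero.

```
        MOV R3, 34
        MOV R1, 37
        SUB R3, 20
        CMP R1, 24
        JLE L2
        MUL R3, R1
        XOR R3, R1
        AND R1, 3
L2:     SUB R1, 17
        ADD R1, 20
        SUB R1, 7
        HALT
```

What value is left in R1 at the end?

MOV R3, 34 → R3=34
MOV R1, 37 → R1=37
SUB R3, 20 → R3=34-20=14
CMP R1, 24  (cmp 37,24)
JLE L2: not taken
MUL R3, R1 → R3=14*37=518
XOR R3, R1 → R3=518^37=547
AND R1, 3 → R1=37&3=1
SUB R1, 17 → R1=1-17=-16
ADD R1, 20 → R1=(-16)+20=4
SUB R1, 7 → R1=4-7=-3
halt.

-3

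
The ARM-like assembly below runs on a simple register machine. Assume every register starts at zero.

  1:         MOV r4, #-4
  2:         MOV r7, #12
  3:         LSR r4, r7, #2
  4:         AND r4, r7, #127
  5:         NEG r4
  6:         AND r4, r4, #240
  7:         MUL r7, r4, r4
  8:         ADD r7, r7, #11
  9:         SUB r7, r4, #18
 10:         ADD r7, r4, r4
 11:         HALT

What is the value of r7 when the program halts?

480

r4=-4
r7=12
r4=12>>2=3
r4=12&127=12
r4=-(12)=-12
r4=(-12)&240=240
r7=240*240=57600
r7=57600+11=57611
r7=240-18=222
r7=240+240=480
halt.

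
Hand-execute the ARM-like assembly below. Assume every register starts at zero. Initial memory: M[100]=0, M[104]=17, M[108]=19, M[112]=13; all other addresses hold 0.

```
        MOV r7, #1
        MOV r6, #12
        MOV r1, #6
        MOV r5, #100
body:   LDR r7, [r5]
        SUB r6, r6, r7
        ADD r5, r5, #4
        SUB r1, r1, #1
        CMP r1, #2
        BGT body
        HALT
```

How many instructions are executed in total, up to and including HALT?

29

r7=1
r6=12
r1=6
r5=100
r7=M[100]=0
r6=12-0=12
r5=100+4=104
r1=6-1=5
CMP r1, #2  (cmp 5,2)
BGT body: taken
r7=M[104]=17
r6=12-17=-5
r5=104+4=108
r1=5-1=4
CMP r1, #2  (cmp 4,2)
BGT body: taken
r7=M[108]=19
r6=(-5)-19=-24
r5=108+4=112
r1=4-1=3
CMP r1, #2  (cmp 3,2)
BGT body: taken
r7=M[112]=13
r6=(-24)-13=-37
r5=112+4=116
r1=3-1=2
CMP r1, #2  (cmp 2,2)
BGT body: not taken
halt.
Total executed instructions: 29.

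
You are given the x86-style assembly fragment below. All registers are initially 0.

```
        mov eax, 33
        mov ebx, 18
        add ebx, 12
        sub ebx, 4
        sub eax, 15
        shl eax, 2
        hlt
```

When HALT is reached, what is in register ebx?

mov eax, 33 → eax=33
mov ebx, 18 → ebx=18
add ebx, 12 → ebx=18+12=30
sub ebx, 4 → ebx=30-4=26
sub eax, 15 → eax=33-15=18
shl eax, 2 → eax=18<<2=72
halt.

26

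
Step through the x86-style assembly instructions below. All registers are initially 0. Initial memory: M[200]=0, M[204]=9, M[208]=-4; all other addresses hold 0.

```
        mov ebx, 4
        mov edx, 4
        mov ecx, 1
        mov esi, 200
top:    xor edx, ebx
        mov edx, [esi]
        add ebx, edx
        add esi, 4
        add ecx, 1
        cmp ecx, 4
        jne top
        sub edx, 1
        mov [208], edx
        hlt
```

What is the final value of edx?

ebx=4
edx=4
ecx=1
esi=200
edx=4^4=0
edx=M[200]=0
ebx=4+0=4
esi=200+4=204
ecx=1+1=2
cmp ecx, 4  (cmp 2,4)
jne top: taken
edx=0^4=4
edx=M[204]=9
ebx=4+9=13
esi=204+4=208
ecx=2+1=3
cmp ecx, 4  (cmp 3,4)
jne top: taken
edx=9^13=4
edx=M[208]=-4
ebx=13+(-4)=9
esi=208+4=212
ecx=3+1=4
cmp ecx, 4  (cmp 4,4)
jne top: not taken
edx=(-4)-1=-5
mov [208], edx → M[208]=-5
halt.

-5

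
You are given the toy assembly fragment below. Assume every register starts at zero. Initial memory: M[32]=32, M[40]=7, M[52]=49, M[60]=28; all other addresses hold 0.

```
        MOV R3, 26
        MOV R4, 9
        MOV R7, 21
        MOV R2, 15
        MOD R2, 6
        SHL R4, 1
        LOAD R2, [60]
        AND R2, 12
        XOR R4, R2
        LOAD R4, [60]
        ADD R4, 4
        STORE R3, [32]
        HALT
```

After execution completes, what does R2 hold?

R3=26
R4=9
R7=21
R2=15
R2=15%6=3
R4=9<<1=18
R2=M[60]=28
R2=28&12=12
R4=18^12=30
R4=M[60]=28
R4=28+4=32
STORE R3, [32] → M[32]=26
halt.

12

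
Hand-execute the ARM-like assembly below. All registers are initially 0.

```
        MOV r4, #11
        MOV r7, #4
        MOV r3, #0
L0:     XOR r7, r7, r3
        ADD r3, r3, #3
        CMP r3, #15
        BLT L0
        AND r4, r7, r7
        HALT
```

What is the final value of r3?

15

after MOV r4, #11: r4=11
after MOV r7, #4: r7=4
after MOV r3, #0: r3=0
after XOR r7, r7, r3: r7=4^0=4
after ADD r3, r3, #3: r3=0+3=3
CMP r3, #15  (cmp 3,15)
BLT L0: taken
after XOR r7, r7, r3: r7=4^3=7
after ADD r3, r3, #3: r3=3+3=6
CMP r3, #15  (cmp 6,15)
BLT L0: taken
after XOR r7, r7, r3: r7=7^6=1
after ADD r3, r3, #3: r3=6+3=9
CMP r3, #15  (cmp 9,15)
BLT L0: taken
after XOR r7, r7, r3: r7=1^9=8
after ADD r3, r3, #3: r3=9+3=12
CMP r3, #15  (cmp 12,15)
BLT L0: taken
after XOR r7, r7, r3: r7=8^12=4
after ADD r3, r3, #3: r3=12+3=15
CMP r3, #15  (cmp 15,15)
BLT L0: not taken
after AND r4, r7, r7: r4=4&4=4
halt.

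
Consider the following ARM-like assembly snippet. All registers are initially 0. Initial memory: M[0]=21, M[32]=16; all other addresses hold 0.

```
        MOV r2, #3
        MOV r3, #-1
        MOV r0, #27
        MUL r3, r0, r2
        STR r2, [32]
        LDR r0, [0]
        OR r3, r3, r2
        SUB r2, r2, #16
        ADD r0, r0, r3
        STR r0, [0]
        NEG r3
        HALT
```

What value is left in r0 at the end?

104

MOV r2, #3 → r2=3
MOV r3, #-1 → r3=-1
MOV r0, #27 → r0=27
MUL r3, r0, r2 → r3=27*3=81
STR r2, [32] → M[32]=3
LDR r0, [0] → r0=M[0]=21
OR r3, r3, r2 → r3=81|3=83
SUB r2, r2, #16 → r2=3-16=-13
ADD r0, r0, r3 → r0=21+83=104
STR r0, [0] → M[0]=104
NEG r3 → r3=-(83)=-83
halt.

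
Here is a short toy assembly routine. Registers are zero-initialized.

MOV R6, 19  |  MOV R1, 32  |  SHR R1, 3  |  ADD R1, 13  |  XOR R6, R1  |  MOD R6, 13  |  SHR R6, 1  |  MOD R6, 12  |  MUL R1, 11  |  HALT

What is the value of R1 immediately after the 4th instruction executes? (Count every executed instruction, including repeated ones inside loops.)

17

MOV R6, 19 → R6=19
MOV R1, 32 → R1=32
SHR R1, 3 → R1=32>>3=4
ADD R1, 13 → R1=4+13=17
After step 4: R1 = 17.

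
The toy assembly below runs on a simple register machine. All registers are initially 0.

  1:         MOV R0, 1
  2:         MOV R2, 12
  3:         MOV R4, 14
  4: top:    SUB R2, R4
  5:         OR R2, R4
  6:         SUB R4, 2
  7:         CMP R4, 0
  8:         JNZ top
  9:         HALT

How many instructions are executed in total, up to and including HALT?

after MOV R0, 1: R0=1
after MOV R2, 12: R2=12
after MOV R4, 14: R4=14
after SUB R2, R4: R2=12-14=-2
after OR R2, R4: R2=(-2)|14=-2
after SUB R4, 2: R4=14-2=12
CMP R4, 0  (cmp 12,0)
JNZ top: taken
after SUB R2, R4: R2=(-2)-12=-14
after OR R2, R4: R2=(-14)|12=-2
after SUB R4, 2: R4=12-2=10
CMP R4, 0  (cmp 10,0)
JNZ top: taken
after SUB R2, R4: R2=(-2)-10=-12
after OR R2, R4: R2=(-12)|10=-2
after SUB R4, 2: R4=10-2=8
CMP R4, 0  (cmp 8,0)
JNZ top: taken
after SUB R2, R4: R2=(-2)-8=-10
after OR R2, R4: R2=(-10)|8=-2
after SUB R4, 2: R4=8-2=6
CMP R4, 0  (cmp 6,0)
JNZ top: taken
after SUB R2, R4: R2=(-2)-6=-8
after OR R2, R4: R2=(-8)|6=-2
after SUB R4, 2: R4=6-2=4
CMP R4, 0  (cmp 4,0)
JNZ top: taken
after SUB R2, R4: R2=(-2)-4=-6
after OR R2, R4: R2=(-6)|4=-2
after SUB R4, 2: R4=4-2=2
CMP R4, 0  (cmp 2,0)
JNZ top: taken
after SUB R2, R4: R2=(-2)-2=-4
after OR R2, R4: R2=(-4)|2=-2
after SUB R4, 2: R4=2-2=0
CMP R4, 0  (cmp 0,0)
JNZ top: not taken
halt.
Total executed instructions: 39.

39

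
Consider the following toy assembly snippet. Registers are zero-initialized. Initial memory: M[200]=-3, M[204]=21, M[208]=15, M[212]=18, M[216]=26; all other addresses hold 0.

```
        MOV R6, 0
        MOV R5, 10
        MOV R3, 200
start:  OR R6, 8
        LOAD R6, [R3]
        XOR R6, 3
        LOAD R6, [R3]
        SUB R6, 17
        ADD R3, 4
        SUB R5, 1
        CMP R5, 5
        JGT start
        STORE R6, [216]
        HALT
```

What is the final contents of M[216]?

9

after MOV R6, 0: R6=0
after MOV R5, 10: R5=10
after MOV R3, 200: R3=200
after OR R6, 8: R6=0|8=8
after LOAD R6, [R3]: R6=M[200]=-3
after XOR R6, 3: R6=(-3)^3=-2
after LOAD R6, [R3]: R6=M[200]=-3
after SUB R6, 17: R6=(-3)-17=-20
after ADD R3, 4: R3=200+4=204
after SUB R5, 1: R5=10-1=9
CMP R5, 5  (cmp 9,5)
JGT start: taken
after OR R6, 8: R6=(-20)|8=-20
after LOAD R6, [R3]: R6=M[204]=21
after XOR R6, 3: R6=21^3=22
after LOAD R6, [R3]: R6=M[204]=21
after SUB R6, 17: R6=21-17=4
after ADD R3, 4: R3=204+4=208
after SUB R5, 1: R5=9-1=8
CMP R5, 5  (cmp 8,5)
JGT start: taken
after OR R6, 8: R6=4|8=12
after LOAD R6, [R3]: R6=M[208]=15
after XOR R6, 3: R6=15^3=12
after LOAD R6, [R3]: R6=M[208]=15
after SUB R6, 17: R6=15-17=-2
after ADD R3, 4: R3=208+4=212
after SUB R5, 1: R5=8-1=7
CMP R5, 5  (cmp 7,5)
JGT start: taken
after OR R6, 8: R6=(-2)|8=-2
after LOAD R6, [R3]: R6=M[212]=18
after XOR R6, 3: R6=18^3=17
after LOAD R6, [R3]: R6=M[212]=18
after SUB R6, 17: R6=18-17=1
after ADD R3, 4: R3=212+4=216
after SUB R5, 1: R5=7-1=6
CMP R5, 5  (cmp 6,5)
JGT start: taken
after OR R6, 8: R6=1|8=9
after LOAD R6, [R3]: R6=M[216]=26
after XOR R6, 3: R6=26^3=25
after LOAD R6, [R3]: R6=M[216]=26
after SUB R6, 17: R6=26-17=9
after ADD R3, 4: R3=216+4=220
after SUB R5, 1: R5=6-1=5
CMP R5, 5  (cmp 5,5)
JGT start: not taken
STORE R6, [216] → M[216]=9
halt.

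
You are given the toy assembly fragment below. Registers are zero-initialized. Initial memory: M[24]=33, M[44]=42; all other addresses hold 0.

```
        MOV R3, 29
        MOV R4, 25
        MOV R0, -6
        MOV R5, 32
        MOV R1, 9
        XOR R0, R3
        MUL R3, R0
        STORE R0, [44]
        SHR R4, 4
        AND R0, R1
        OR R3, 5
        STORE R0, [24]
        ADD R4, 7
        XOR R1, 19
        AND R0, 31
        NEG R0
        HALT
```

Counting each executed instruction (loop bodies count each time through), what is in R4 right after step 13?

after MOV R3, 29: R3=29
after MOV R4, 25: R4=25
after MOV R0, -6: R0=-6
after MOV R5, 32: R5=32
after MOV R1, 9: R1=9
after XOR R0, R3: R0=(-6)^29=-25
after MUL R3, R0: R3=29*(-25)=-725
STORE R0, [44] → M[44]=-25
after SHR R4, 4: R4=25>>4=1
after AND R0, R1: R0=(-25)&9=1
after OR R3, 5: R3=(-725)|5=-721
STORE R0, [24] → M[24]=1
after ADD R4, 7: R4=1+7=8
After step 13: R4 = 8.

8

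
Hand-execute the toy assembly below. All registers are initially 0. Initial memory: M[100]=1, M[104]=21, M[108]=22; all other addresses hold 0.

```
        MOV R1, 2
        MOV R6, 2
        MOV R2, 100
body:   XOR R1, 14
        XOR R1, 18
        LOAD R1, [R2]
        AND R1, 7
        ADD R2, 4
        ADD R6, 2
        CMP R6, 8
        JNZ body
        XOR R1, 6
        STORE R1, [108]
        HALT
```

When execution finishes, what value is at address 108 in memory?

MOV R1, 2 → R1=2
MOV R6, 2 → R6=2
MOV R2, 100 → R2=100
XOR R1, 14 → R1=2^14=12
XOR R1, 18 → R1=12^18=30
LOAD R1, [R2] → R1=M[100]=1
AND R1, 7 → R1=1&7=1
ADD R2, 4 → R2=100+4=104
ADD R6, 2 → R6=2+2=4
CMP R6, 8  (cmp 4,8)
JNZ body: taken
XOR R1, 14 → R1=1^14=15
XOR R1, 18 → R1=15^18=29
LOAD R1, [R2] → R1=M[104]=21
AND R1, 7 → R1=21&7=5
ADD R2, 4 → R2=104+4=108
ADD R6, 2 → R6=4+2=6
CMP R6, 8  (cmp 6,8)
JNZ body: taken
XOR R1, 14 → R1=5^14=11
XOR R1, 18 → R1=11^18=25
LOAD R1, [R2] → R1=M[108]=22
AND R1, 7 → R1=22&7=6
ADD R2, 4 → R2=108+4=112
ADD R6, 2 → R6=6+2=8
CMP R6, 8  (cmp 8,8)
JNZ body: not taken
XOR R1, 6 → R1=6^6=0
STORE R1, [108] → M[108]=0
halt.

0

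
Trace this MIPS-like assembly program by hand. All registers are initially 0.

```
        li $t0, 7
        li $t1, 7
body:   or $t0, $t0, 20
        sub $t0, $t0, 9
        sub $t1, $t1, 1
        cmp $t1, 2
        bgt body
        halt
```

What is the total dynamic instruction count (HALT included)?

after li $t0, 7: $t0=7
after li $t1, 7: $t1=7
after or $t0, $t0, 20: $t0=7|20=23
after sub $t0, $t0, 9: $t0=23-9=14
after sub $t1, $t1, 1: $t1=7-1=6
cmp $t1, 2  (cmp 6,2)
bgt body: taken
after or $t0, $t0, 20: $t0=14|20=30
after sub $t0, $t0, 9: $t0=30-9=21
after sub $t1, $t1, 1: $t1=6-1=5
cmp $t1, 2  (cmp 5,2)
bgt body: taken
after or $t0, $t0, 20: $t0=21|20=21
after sub $t0, $t0, 9: $t0=21-9=12
after sub $t1, $t1, 1: $t1=5-1=4
cmp $t1, 2  (cmp 4,2)
bgt body: taken
after or $t0, $t0, 20: $t0=12|20=28
after sub $t0, $t0, 9: $t0=28-9=19
after sub $t1, $t1, 1: $t1=4-1=3
cmp $t1, 2  (cmp 3,2)
bgt body: taken
after or $t0, $t0, 20: $t0=19|20=23
after sub $t0, $t0, 9: $t0=23-9=14
after sub $t1, $t1, 1: $t1=3-1=2
cmp $t1, 2  (cmp 2,2)
bgt body: not taken
halt.
Total executed instructions: 28.

28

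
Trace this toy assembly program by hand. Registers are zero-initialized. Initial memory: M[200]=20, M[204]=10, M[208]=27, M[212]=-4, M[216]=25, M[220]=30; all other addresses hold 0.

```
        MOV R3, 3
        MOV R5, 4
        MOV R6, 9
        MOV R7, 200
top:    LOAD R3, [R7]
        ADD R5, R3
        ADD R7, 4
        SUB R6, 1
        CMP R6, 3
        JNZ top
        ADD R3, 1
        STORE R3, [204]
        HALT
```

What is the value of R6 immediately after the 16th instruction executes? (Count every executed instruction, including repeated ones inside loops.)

R3=3
R5=4
R6=9
R7=200
R3=M[200]=20
R5=4+20=24
R7=200+4=204
R6=9-1=8
CMP R6, 3  (cmp 8,3)
JNZ top: taken
R3=M[204]=10
R5=24+10=34
R7=204+4=208
R6=8-1=7
CMP R6, 3  (cmp 7,3)
JNZ top: taken
After step 16: R6 = 7.

7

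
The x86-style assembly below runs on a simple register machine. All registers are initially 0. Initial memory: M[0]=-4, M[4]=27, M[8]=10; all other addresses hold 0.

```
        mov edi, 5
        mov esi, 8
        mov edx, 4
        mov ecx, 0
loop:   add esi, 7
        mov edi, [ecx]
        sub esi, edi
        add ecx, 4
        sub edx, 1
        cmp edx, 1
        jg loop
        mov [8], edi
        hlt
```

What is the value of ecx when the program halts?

12

mov edi, 5 → edi=5
mov esi, 8 → esi=8
mov edx, 4 → edx=4
mov ecx, 0 → ecx=0
add esi, 7 → esi=8+7=15
mov edi, [ecx] → edi=M[0]=-4
sub esi, edi → esi=15-(-4)=19
add ecx, 4 → ecx=0+4=4
sub edx, 1 → edx=4-1=3
cmp edx, 1  (cmp 3,1)
jg loop: taken
add esi, 7 → esi=19+7=26
mov edi, [ecx] → edi=M[4]=27
sub esi, edi → esi=26-27=-1
add ecx, 4 → ecx=4+4=8
sub edx, 1 → edx=3-1=2
cmp edx, 1  (cmp 2,1)
jg loop: taken
add esi, 7 → esi=(-1)+7=6
mov edi, [ecx] → edi=M[8]=10
sub esi, edi → esi=6-10=-4
add ecx, 4 → ecx=8+4=12
sub edx, 1 → edx=2-1=1
cmp edx, 1  (cmp 1,1)
jg loop: not taken
mov [8], edi → M[8]=10
halt.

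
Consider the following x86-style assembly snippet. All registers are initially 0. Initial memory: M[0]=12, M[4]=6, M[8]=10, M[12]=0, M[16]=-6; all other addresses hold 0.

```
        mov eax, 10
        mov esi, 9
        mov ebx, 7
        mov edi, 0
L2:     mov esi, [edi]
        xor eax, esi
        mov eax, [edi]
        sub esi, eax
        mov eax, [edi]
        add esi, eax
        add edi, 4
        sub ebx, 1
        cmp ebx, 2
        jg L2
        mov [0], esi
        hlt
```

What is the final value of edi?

mov eax, 10 → eax=10
mov esi, 9 → esi=9
mov ebx, 7 → ebx=7
mov edi, 0 → edi=0
mov esi, [edi] → esi=M[0]=12
xor eax, esi → eax=10^12=6
mov eax, [edi] → eax=M[0]=12
sub esi, eax → esi=12-12=0
mov eax, [edi] → eax=M[0]=12
add esi, eax → esi=0+12=12
add edi, 4 → edi=0+4=4
sub ebx, 1 → ebx=7-1=6
cmp ebx, 2  (cmp 6,2)
jg L2: taken
mov esi, [edi] → esi=M[4]=6
xor eax, esi → eax=12^6=10
mov eax, [edi] → eax=M[4]=6
sub esi, eax → esi=6-6=0
mov eax, [edi] → eax=M[4]=6
add esi, eax → esi=0+6=6
add edi, 4 → edi=4+4=8
sub ebx, 1 → ebx=6-1=5
cmp ebx, 2  (cmp 5,2)
jg L2: taken
mov esi, [edi] → esi=M[8]=10
xor eax, esi → eax=6^10=12
mov eax, [edi] → eax=M[8]=10
sub esi, eax → esi=10-10=0
mov eax, [edi] → eax=M[8]=10
add esi, eax → esi=0+10=10
add edi, 4 → edi=8+4=12
sub ebx, 1 → ebx=5-1=4
cmp ebx, 2  (cmp 4,2)
jg L2: taken
mov esi, [edi] → esi=M[12]=0
xor eax, esi → eax=10^0=10
mov eax, [edi] → eax=M[12]=0
sub esi, eax → esi=0-0=0
mov eax, [edi] → eax=M[12]=0
add esi, eax → esi=0+0=0
add edi, 4 → edi=12+4=16
sub ebx, 1 → ebx=4-1=3
cmp ebx, 2  (cmp 3,2)
jg L2: taken
mov esi, [edi] → esi=M[16]=-6
xor eax, esi → eax=0^(-6)=-6
mov eax, [edi] → eax=M[16]=-6
sub esi, eax → esi=(-6)-(-6)=0
mov eax, [edi] → eax=M[16]=-6
add esi, eax → esi=0+(-6)=-6
add edi, 4 → edi=16+4=20
sub ebx, 1 → ebx=3-1=2
cmp ebx, 2  (cmp 2,2)
jg L2: not taken
mov [0], esi → M[0]=-6
halt.

20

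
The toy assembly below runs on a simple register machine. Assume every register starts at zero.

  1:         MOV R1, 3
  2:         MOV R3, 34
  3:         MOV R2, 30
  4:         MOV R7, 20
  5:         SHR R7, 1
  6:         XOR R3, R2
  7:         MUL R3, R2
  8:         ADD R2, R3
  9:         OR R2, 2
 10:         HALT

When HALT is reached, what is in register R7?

10

MOV R1, 3 → R1=3
MOV R3, 34 → R3=34
MOV R2, 30 → R2=30
MOV R7, 20 → R7=20
SHR R7, 1 → R7=20>>1=10
XOR R3, R2 → R3=34^30=60
MUL R3, R2 → R3=60*30=1800
ADD R2, R3 → R2=30+1800=1830
OR R2, 2 → R2=1830|2=1830
halt.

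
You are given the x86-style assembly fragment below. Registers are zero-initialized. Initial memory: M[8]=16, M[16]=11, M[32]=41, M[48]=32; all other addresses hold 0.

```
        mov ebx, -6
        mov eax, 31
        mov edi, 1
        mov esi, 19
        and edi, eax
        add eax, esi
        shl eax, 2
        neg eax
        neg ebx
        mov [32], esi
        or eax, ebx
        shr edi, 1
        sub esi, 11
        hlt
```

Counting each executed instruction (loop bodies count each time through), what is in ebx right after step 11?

after mov ebx, -6: ebx=-6
after mov eax, 31: eax=31
after mov edi, 1: edi=1
after mov esi, 19: esi=19
after and edi, eax: edi=1&31=1
after add eax, esi: eax=31+19=50
after shl eax, 2: eax=50<<2=200
after neg eax: eax=-(200)=-200
after neg ebx: ebx=-(-6)=6
mov [32], esi → M[32]=19
after or eax, ebx: eax=(-200)|6=-194
After step 11: ebx = 6.

6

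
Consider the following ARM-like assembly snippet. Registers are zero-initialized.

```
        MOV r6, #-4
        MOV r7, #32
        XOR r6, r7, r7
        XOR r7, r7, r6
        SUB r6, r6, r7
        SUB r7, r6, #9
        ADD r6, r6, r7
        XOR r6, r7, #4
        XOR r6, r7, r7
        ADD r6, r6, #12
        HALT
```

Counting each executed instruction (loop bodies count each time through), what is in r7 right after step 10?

-41

r6=-4
r7=32
r6=32^32=0
r7=32^0=32
r6=0-32=-32
r7=(-32)-9=-41
r6=(-32)+(-41)=-73
r6=(-41)^4=-45
r6=(-41)^(-41)=0
r6=0+12=12
After step 10: r7 = -41.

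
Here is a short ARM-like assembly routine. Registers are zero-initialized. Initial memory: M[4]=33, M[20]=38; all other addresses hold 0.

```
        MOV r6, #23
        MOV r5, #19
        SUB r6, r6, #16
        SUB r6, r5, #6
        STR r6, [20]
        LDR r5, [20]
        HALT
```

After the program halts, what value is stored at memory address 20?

13

MOV r6, #23 → r6=23
MOV r5, #19 → r5=19
SUB r6, r6, #16 → r6=23-16=7
SUB r6, r5, #6 → r6=19-6=13
STR r6, [20] → M[20]=13
LDR r5, [20] → r5=M[20]=13
halt.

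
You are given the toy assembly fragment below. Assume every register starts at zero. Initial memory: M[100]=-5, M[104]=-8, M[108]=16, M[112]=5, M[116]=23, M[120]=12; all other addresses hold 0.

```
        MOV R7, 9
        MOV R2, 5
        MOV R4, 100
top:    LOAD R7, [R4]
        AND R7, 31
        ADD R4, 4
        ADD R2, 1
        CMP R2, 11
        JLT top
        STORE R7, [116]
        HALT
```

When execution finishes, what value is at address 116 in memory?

12

MOV R7, 9 → R7=9
MOV R2, 5 → R2=5
MOV R4, 100 → R4=100
LOAD R7, [R4] → R7=M[100]=-5
AND R7, 31 → R7=(-5)&31=27
ADD R4, 4 → R4=100+4=104
ADD R2, 1 → R2=5+1=6
CMP R2, 11  (cmp 6,11)
JLT top: taken
LOAD R7, [R4] → R7=M[104]=-8
AND R7, 31 → R7=(-8)&31=24
ADD R4, 4 → R4=104+4=108
ADD R2, 1 → R2=6+1=7
CMP R2, 11  (cmp 7,11)
JLT top: taken
LOAD R7, [R4] → R7=M[108]=16
AND R7, 31 → R7=16&31=16
ADD R4, 4 → R4=108+4=112
ADD R2, 1 → R2=7+1=8
CMP R2, 11  (cmp 8,11)
JLT top: taken
LOAD R7, [R4] → R7=M[112]=5
AND R7, 31 → R7=5&31=5
ADD R4, 4 → R4=112+4=116
ADD R2, 1 → R2=8+1=9
CMP R2, 11  (cmp 9,11)
JLT top: taken
LOAD R7, [R4] → R7=M[116]=23
AND R7, 31 → R7=23&31=23
ADD R4, 4 → R4=116+4=120
ADD R2, 1 → R2=9+1=10
CMP R2, 11  (cmp 10,11)
JLT top: taken
LOAD R7, [R4] → R7=M[120]=12
AND R7, 31 → R7=12&31=12
ADD R4, 4 → R4=120+4=124
ADD R2, 1 → R2=10+1=11
CMP R2, 11  (cmp 11,11)
JLT top: not taken
STORE R7, [116] → M[116]=12
halt.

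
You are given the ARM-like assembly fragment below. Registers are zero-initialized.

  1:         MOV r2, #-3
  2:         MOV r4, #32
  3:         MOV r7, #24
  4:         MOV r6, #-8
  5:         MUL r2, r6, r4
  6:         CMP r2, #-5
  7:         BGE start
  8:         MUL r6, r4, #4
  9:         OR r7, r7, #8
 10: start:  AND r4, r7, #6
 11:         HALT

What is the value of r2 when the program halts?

MOV r2, #-3 → r2=-3
MOV r4, #32 → r4=32
MOV r7, #24 → r7=24
MOV r6, #-8 → r6=-8
MUL r2, r6, r4 → r2=(-8)*32=-256
CMP r2, #-5  (cmp -256,-5)
BGE start: not taken
MUL r6, r4, #4 → r6=32*4=128
OR r7, r7, #8 → r7=24|8=24
AND r4, r7, #6 → r4=24&6=0
halt.

-256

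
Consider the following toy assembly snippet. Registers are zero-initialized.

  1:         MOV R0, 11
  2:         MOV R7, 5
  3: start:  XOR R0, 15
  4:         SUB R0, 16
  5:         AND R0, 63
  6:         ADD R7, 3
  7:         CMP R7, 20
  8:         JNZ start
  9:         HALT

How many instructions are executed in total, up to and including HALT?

after MOV R0, 11: R0=11
after MOV R7, 5: R7=5
after XOR R0, 15: R0=11^15=4
after SUB R0, 16: R0=4-16=-12
after AND R0, 63: R0=(-12)&63=52
after ADD R7, 3: R7=5+3=8
CMP R7, 20  (cmp 8,20)
JNZ start: taken
after XOR R0, 15: R0=52^15=59
after SUB R0, 16: R0=59-16=43
after AND R0, 63: R0=43&63=43
after ADD R7, 3: R7=8+3=11
CMP R7, 20  (cmp 11,20)
JNZ start: taken
after XOR R0, 15: R0=43^15=36
after SUB R0, 16: R0=36-16=20
after AND R0, 63: R0=20&63=20
after ADD R7, 3: R7=11+3=14
CMP R7, 20  (cmp 14,20)
JNZ start: taken
after XOR R0, 15: R0=20^15=27
after SUB R0, 16: R0=27-16=11
after AND R0, 63: R0=11&63=11
after ADD R7, 3: R7=14+3=17
CMP R7, 20  (cmp 17,20)
JNZ start: taken
after XOR R0, 15: R0=11^15=4
after SUB R0, 16: R0=4-16=-12
after AND R0, 63: R0=(-12)&63=52
after ADD R7, 3: R7=17+3=20
CMP R7, 20  (cmp 20,20)
JNZ start: not taken
halt.
Total executed instructions: 33.

33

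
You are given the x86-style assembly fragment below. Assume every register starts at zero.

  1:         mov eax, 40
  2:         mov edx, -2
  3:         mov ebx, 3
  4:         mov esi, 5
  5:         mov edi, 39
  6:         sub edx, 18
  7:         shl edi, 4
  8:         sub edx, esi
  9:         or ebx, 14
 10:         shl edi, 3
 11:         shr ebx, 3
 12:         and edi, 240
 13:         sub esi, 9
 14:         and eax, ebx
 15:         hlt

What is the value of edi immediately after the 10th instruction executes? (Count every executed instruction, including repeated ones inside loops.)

4992

mov eax, 40 → eax=40
mov edx, -2 → edx=-2
mov ebx, 3 → ebx=3
mov esi, 5 → esi=5
mov edi, 39 → edi=39
sub edx, 18 → edx=(-2)-18=-20
shl edi, 4 → edi=39<<4=624
sub edx, esi → edx=(-20)-5=-25
or ebx, 14 → ebx=3|14=15
shl edi, 3 → edi=624<<3=4992
After step 10: edi = 4992.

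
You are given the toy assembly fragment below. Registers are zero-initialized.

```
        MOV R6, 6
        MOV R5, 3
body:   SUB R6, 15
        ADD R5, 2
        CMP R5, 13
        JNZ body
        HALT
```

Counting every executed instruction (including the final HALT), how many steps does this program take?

23

R6=6
R5=3
R6=6-15=-9
R5=3+2=5
CMP R5, 13  (cmp 5,13)
JNZ body: taken
R6=(-9)-15=-24
R5=5+2=7
CMP R5, 13  (cmp 7,13)
JNZ body: taken
R6=(-24)-15=-39
R5=7+2=9
CMP R5, 13  (cmp 9,13)
JNZ body: taken
R6=(-39)-15=-54
R5=9+2=11
CMP R5, 13  (cmp 11,13)
JNZ body: taken
R6=(-54)-15=-69
R5=11+2=13
CMP R5, 13  (cmp 13,13)
JNZ body: not taken
halt.
Total executed instructions: 23.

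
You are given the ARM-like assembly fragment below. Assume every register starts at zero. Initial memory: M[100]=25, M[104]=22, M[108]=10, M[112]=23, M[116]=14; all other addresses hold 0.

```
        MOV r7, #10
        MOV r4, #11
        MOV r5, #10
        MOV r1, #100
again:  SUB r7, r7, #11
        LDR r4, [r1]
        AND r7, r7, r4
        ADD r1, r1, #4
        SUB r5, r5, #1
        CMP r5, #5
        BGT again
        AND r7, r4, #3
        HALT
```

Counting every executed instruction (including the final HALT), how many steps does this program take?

41

MOV r7, #10 → r7=10
MOV r4, #11 → r4=11
MOV r5, #10 → r5=10
MOV r1, #100 → r1=100
SUB r7, r7, #11 → r7=10-11=-1
LDR r4, [r1] → r4=M[100]=25
AND r7, r7, r4 → r7=(-1)&25=25
ADD r1, r1, #4 → r1=100+4=104
SUB r5, r5, #1 → r5=10-1=9
CMP r5, #5  (cmp 9,5)
BGT again: taken
SUB r7, r7, #11 → r7=25-11=14
LDR r4, [r1] → r4=M[104]=22
AND r7, r7, r4 → r7=14&22=6
ADD r1, r1, #4 → r1=104+4=108
SUB r5, r5, #1 → r5=9-1=8
CMP r5, #5  (cmp 8,5)
BGT again: taken
SUB r7, r7, #11 → r7=6-11=-5
LDR r4, [r1] → r4=M[108]=10
AND r7, r7, r4 → r7=(-5)&10=10
ADD r1, r1, #4 → r1=108+4=112
SUB r5, r5, #1 → r5=8-1=7
CMP r5, #5  (cmp 7,5)
BGT again: taken
SUB r7, r7, #11 → r7=10-11=-1
LDR r4, [r1] → r4=M[112]=23
AND r7, r7, r4 → r7=(-1)&23=23
ADD r1, r1, #4 → r1=112+4=116
SUB r5, r5, #1 → r5=7-1=6
CMP r5, #5  (cmp 6,5)
BGT again: taken
SUB r7, r7, #11 → r7=23-11=12
LDR r4, [r1] → r4=M[116]=14
AND r7, r7, r4 → r7=12&14=12
ADD r1, r1, #4 → r1=116+4=120
SUB r5, r5, #1 → r5=6-1=5
CMP r5, #5  (cmp 5,5)
BGT again: not taken
AND r7, r4, #3 → r7=14&3=2
halt.
Total executed instructions: 41.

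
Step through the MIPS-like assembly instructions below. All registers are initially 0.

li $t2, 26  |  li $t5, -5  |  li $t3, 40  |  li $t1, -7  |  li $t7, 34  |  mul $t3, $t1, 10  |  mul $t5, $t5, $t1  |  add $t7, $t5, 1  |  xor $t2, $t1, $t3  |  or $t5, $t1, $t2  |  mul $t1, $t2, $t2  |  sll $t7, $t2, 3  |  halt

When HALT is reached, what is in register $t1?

after li $t2, 26: $t2=26
after li $t5, -5: $t5=-5
after li $t3, 40: $t3=40
after li $t1, -7: $t1=-7
after li $t7, 34: $t7=34
after mul $t3, $t1, 10: $t3=(-7)*10=-70
after mul $t5, $t5, $t1: $t5=(-5)*(-7)=35
after add $t7, $t5, 1: $t7=35+1=36
after xor $t2, $t1, $t3: $t2=(-7)^(-70)=67
after or $t5, $t1, $t2: $t5=(-7)|67=-5
after mul $t1, $t2, $t2: $t1=67*67=4489
after sll $t7, $t2, 3: $t7=67<<3=536
halt.

4489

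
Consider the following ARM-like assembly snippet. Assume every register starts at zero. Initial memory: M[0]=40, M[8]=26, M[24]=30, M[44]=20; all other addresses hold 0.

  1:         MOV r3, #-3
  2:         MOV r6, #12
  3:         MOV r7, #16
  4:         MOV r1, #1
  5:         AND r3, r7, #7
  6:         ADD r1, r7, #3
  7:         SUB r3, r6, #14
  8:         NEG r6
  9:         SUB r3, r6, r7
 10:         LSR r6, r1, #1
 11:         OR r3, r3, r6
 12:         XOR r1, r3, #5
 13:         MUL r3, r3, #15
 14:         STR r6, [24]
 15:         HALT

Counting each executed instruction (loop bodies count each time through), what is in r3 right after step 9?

-28

MOV r3, #-3 → r3=-3
MOV r6, #12 → r6=12
MOV r7, #16 → r7=16
MOV r1, #1 → r1=1
AND r3, r7, #7 → r3=16&7=0
ADD r1, r7, #3 → r1=16+3=19
SUB r3, r6, #14 → r3=12-14=-2
NEG r6 → r6=-(12)=-12
SUB r3, r6, r7 → r3=(-12)-16=-28
After step 9: r3 = -28.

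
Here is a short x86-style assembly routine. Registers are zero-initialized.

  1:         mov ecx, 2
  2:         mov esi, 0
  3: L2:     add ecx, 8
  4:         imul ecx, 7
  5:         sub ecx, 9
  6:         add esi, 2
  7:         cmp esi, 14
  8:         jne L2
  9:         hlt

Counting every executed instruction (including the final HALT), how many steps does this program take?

after mov ecx, 2: ecx=2
after mov esi, 0: esi=0
after add ecx, 8: ecx=2+8=10
after imul ecx, 7: ecx=10*7=70
after sub ecx, 9: ecx=70-9=61
after add esi, 2: esi=0+2=2
cmp esi, 14  (cmp 2,14)
jne L2: taken
after add ecx, 8: ecx=61+8=69
after imul ecx, 7: ecx=69*7=483
after sub ecx, 9: ecx=483-9=474
after add esi, 2: esi=2+2=4
cmp esi, 14  (cmp 4,14)
jne L2: taken
after add ecx, 8: ecx=474+8=482
after imul ecx, 7: ecx=482*7=3374
after sub ecx, 9: ecx=3374-9=3365
after add esi, 2: esi=4+2=6
cmp esi, 14  (cmp 6,14)
jne L2: taken
after add ecx, 8: ecx=3365+8=3373
after imul ecx, 7: ecx=3373*7=23611
after sub ecx, 9: ecx=23611-9=23602
after add esi, 2: esi=6+2=8
cmp esi, 14  (cmp 8,14)
jne L2: taken
after add ecx, 8: ecx=23602+8=23610
after imul ecx, 7: ecx=23610*7=165270
after sub ecx, 9: ecx=165270-9=165261
after add esi, 2: esi=8+2=10
cmp esi, 14  (cmp 10,14)
jne L2: taken
after add ecx, 8: ecx=165261+8=165269
after imul ecx, 7: ecx=165269*7=1156883
after sub ecx, 9: ecx=1156883-9=1156874
after add esi, 2: esi=10+2=12
cmp esi, 14  (cmp 12,14)
jne L2: taken
after add ecx, 8: ecx=1156874+8=1156882
after imul ecx, 7: ecx=1156882*7=8098174
after sub ecx, 9: ecx=8098174-9=8098165
after add esi, 2: esi=12+2=14
cmp esi, 14  (cmp 14,14)
jne L2: not taken
halt.
Total executed instructions: 45.

45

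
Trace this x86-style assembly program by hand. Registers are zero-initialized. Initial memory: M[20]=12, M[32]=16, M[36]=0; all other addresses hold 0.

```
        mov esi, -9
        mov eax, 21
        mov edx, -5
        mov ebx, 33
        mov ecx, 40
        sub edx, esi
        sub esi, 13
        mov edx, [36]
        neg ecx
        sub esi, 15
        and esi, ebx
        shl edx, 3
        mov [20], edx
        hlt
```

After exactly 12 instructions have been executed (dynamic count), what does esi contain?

1

esi=-9
eax=21
edx=-5
ebx=33
ecx=40
edx=(-5)-(-9)=4
esi=(-9)-13=-22
edx=M[36]=0
ecx=-(40)=-40
esi=(-22)-15=-37
esi=(-37)&33=1
edx=0<<3=0
After step 12: esi = 1.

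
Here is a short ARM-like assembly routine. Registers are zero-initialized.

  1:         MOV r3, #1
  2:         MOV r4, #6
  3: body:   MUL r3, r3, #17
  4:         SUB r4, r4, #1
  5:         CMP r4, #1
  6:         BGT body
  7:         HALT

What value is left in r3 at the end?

MOV r3, #1 → r3=1
MOV r4, #6 → r4=6
MUL r3, r3, #17 → r3=1*17=17
SUB r4, r4, #1 → r4=6-1=5
CMP r4, #1  (cmp 5,1)
BGT body: taken
MUL r3, r3, #17 → r3=17*17=289
SUB r4, r4, #1 → r4=5-1=4
CMP r4, #1  (cmp 4,1)
BGT body: taken
MUL r3, r3, #17 → r3=289*17=4913
SUB r4, r4, #1 → r4=4-1=3
CMP r4, #1  (cmp 3,1)
BGT body: taken
MUL r3, r3, #17 → r3=4913*17=83521
SUB r4, r4, #1 → r4=3-1=2
CMP r4, #1  (cmp 2,1)
BGT body: taken
MUL r3, r3, #17 → r3=83521*17=1419857
SUB r4, r4, #1 → r4=2-1=1
CMP r4, #1  (cmp 1,1)
BGT body: not taken
halt.

1419857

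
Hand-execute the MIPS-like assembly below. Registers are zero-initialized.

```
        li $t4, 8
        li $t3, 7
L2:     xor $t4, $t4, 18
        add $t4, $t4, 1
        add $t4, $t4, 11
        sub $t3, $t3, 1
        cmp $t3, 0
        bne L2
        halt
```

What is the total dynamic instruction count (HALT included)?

45

$t4=8
$t3=7
$t4=8^18=26
$t4=26+1=27
$t4=27+11=38
$t3=7-1=6
cmp $t3, 0  (cmp 6,0)
bne L2: taken
$t4=38^18=52
$t4=52+1=53
$t4=53+11=64
$t3=6-1=5
cmp $t3, 0  (cmp 5,0)
bne L2: taken
$t4=64^18=82
$t4=82+1=83
$t4=83+11=94
$t3=5-1=4
cmp $t3, 0  (cmp 4,0)
bne L2: taken
$t4=94^18=76
$t4=76+1=77
$t4=77+11=88
$t3=4-1=3
cmp $t3, 0  (cmp 3,0)
bne L2: taken
$t4=88^18=74
$t4=74+1=75
$t4=75+11=86
$t3=3-1=2
cmp $t3, 0  (cmp 2,0)
bne L2: taken
$t4=86^18=68
$t4=68+1=69
$t4=69+11=80
$t3=2-1=1
cmp $t3, 0  (cmp 1,0)
bne L2: taken
$t4=80^18=66
$t4=66+1=67
$t4=67+11=78
$t3=1-1=0
cmp $t3, 0  (cmp 0,0)
bne L2: not taken
halt.
Total executed instructions: 45.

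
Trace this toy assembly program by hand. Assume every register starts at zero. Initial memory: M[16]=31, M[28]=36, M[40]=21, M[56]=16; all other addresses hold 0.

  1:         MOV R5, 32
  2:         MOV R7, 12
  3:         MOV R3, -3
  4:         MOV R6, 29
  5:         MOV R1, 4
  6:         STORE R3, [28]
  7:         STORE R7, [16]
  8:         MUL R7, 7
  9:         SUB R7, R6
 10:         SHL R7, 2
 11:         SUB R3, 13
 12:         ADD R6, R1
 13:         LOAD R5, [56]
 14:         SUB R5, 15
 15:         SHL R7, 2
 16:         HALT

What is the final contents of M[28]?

after MOV R5, 32: R5=32
after MOV R7, 12: R7=12
after MOV R3, -3: R3=-3
after MOV R6, 29: R6=29
after MOV R1, 4: R1=4
STORE R3, [28] → M[28]=-3
STORE R7, [16] → M[16]=12
after MUL R7, 7: R7=12*7=84
after SUB R7, R6: R7=84-29=55
after SHL R7, 2: R7=55<<2=220
after SUB R3, 13: R3=(-3)-13=-16
after ADD R6, R1: R6=29+4=33
after LOAD R5, [56]: R5=M[56]=16
after SUB R5, 15: R5=16-15=1
after SHL R7, 2: R7=220<<2=880
halt.

-3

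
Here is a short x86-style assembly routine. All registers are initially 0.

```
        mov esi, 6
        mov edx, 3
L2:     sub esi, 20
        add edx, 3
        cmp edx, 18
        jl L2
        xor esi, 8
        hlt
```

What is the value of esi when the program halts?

esi=6
edx=3
esi=6-20=-14
edx=3+3=6
cmp edx, 18  (cmp 6,18)
jl L2: taken
esi=(-14)-20=-34
edx=6+3=9
cmp edx, 18  (cmp 9,18)
jl L2: taken
esi=(-34)-20=-54
edx=9+3=12
cmp edx, 18  (cmp 12,18)
jl L2: taken
esi=(-54)-20=-74
edx=12+3=15
cmp edx, 18  (cmp 15,18)
jl L2: taken
esi=(-74)-20=-94
edx=15+3=18
cmp edx, 18  (cmp 18,18)
jl L2: not taken
esi=(-94)^8=-86
halt.

-86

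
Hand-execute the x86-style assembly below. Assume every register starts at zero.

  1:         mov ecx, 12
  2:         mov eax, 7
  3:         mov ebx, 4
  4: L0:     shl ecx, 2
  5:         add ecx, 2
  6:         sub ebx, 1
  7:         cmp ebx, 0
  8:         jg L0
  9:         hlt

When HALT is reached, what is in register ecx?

3242

after mov ecx, 12: ecx=12
after mov eax, 7: eax=7
after mov ebx, 4: ebx=4
after shl ecx, 2: ecx=12<<2=48
after add ecx, 2: ecx=48+2=50
after sub ebx, 1: ebx=4-1=3
cmp ebx, 0  (cmp 3,0)
jg L0: taken
after shl ecx, 2: ecx=50<<2=200
after add ecx, 2: ecx=200+2=202
after sub ebx, 1: ebx=3-1=2
cmp ebx, 0  (cmp 2,0)
jg L0: taken
after shl ecx, 2: ecx=202<<2=808
after add ecx, 2: ecx=808+2=810
after sub ebx, 1: ebx=2-1=1
cmp ebx, 0  (cmp 1,0)
jg L0: taken
after shl ecx, 2: ecx=810<<2=3240
after add ecx, 2: ecx=3240+2=3242
after sub ebx, 1: ebx=1-1=0
cmp ebx, 0  (cmp 0,0)
jg L0: not taken
halt.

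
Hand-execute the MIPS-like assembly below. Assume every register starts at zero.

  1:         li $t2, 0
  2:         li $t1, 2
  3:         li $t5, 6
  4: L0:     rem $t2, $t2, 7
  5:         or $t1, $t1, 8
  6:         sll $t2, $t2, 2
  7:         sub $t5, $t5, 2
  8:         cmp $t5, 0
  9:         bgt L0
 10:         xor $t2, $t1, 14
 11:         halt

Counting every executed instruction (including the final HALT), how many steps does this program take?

li $t2, 0 → $t2=0
li $t1, 2 → $t1=2
li $t5, 6 → $t5=6
rem $t2, $t2, 7 → $t2=0%7=0
or $t1, $t1, 8 → $t1=2|8=10
sll $t2, $t2, 2 → $t2=0<<2=0
sub $t5, $t5, 2 → $t5=6-2=4
cmp $t5, 0  (cmp 4,0)
bgt L0: taken
rem $t2, $t2, 7 → $t2=0%7=0
or $t1, $t1, 8 → $t1=10|8=10
sll $t2, $t2, 2 → $t2=0<<2=0
sub $t5, $t5, 2 → $t5=4-2=2
cmp $t5, 0  (cmp 2,0)
bgt L0: taken
rem $t2, $t2, 7 → $t2=0%7=0
or $t1, $t1, 8 → $t1=10|8=10
sll $t2, $t2, 2 → $t2=0<<2=0
sub $t5, $t5, 2 → $t5=2-2=0
cmp $t5, 0  (cmp 0,0)
bgt L0: not taken
xor $t2, $t1, 14 → $t2=10^14=4
halt.
Total executed instructions: 23.

23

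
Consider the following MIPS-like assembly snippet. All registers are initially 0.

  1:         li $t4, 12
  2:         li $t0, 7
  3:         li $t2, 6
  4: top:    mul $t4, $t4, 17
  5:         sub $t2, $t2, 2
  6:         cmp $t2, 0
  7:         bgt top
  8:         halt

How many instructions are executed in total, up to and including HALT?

16

li $t4, 12 → $t4=12
li $t0, 7 → $t0=7
li $t2, 6 → $t2=6
mul $t4, $t4, 17 → $t4=12*17=204
sub $t2, $t2, 2 → $t2=6-2=4
cmp $t2, 0  (cmp 4,0)
bgt top: taken
mul $t4, $t4, 17 → $t4=204*17=3468
sub $t2, $t2, 2 → $t2=4-2=2
cmp $t2, 0  (cmp 2,0)
bgt top: taken
mul $t4, $t4, 17 → $t4=3468*17=58956
sub $t2, $t2, 2 → $t2=2-2=0
cmp $t2, 0  (cmp 0,0)
bgt top: not taken
halt.
Total executed instructions: 16.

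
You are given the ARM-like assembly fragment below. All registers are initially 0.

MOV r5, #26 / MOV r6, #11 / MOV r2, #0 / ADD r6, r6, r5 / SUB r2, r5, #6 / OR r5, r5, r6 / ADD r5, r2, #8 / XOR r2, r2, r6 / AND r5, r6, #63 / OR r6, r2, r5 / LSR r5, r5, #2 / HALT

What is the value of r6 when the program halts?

53

r5=26
r6=11
r2=0
r6=11+26=37
r2=26-6=20
r5=26|37=63
r5=20+8=28
r2=20^37=49
r5=37&63=37
r6=49|37=53
r5=37>>2=9
halt.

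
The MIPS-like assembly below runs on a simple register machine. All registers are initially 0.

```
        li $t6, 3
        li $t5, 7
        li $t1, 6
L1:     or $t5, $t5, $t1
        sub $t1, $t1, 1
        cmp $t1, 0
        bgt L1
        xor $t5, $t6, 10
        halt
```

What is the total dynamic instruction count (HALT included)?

29

after li $t6, 3: $t6=3
after li $t5, 7: $t5=7
after li $t1, 6: $t1=6
after or $t5, $t5, $t1: $t5=7|6=7
after sub $t1, $t1, 1: $t1=6-1=5
cmp $t1, 0  (cmp 5,0)
bgt L1: taken
after or $t5, $t5, $t1: $t5=7|5=7
after sub $t1, $t1, 1: $t1=5-1=4
cmp $t1, 0  (cmp 4,0)
bgt L1: taken
after or $t5, $t5, $t1: $t5=7|4=7
after sub $t1, $t1, 1: $t1=4-1=3
cmp $t1, 0  (cmp 3,0)
bgt L1: taken
after or $t5, $t5, $t1: $t5=7|3=7
after sub $t1, $t1, 1: $t1=3-1=2
cmp $t1, 0  (cmp 2,0)
bgt L1: taken
after or $t5, $t5, $t1: $t5=7|2=7
after sub $t1, $t1, 1: $t1=2-1=1
cmp $t1, 0  (cmp 1,0)
bgt L1: taken
after or $t5, $t5, $t1: $t5=7|1=7
after sub $t1, $t1, 1: $t1=1-1=0
cmp $t1, 0  (cmp 0,0)
bgt L1: not taken
after xor $t5, $t6, 10: $t5=3^10=9
halt.
Total executed instructions: 29.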